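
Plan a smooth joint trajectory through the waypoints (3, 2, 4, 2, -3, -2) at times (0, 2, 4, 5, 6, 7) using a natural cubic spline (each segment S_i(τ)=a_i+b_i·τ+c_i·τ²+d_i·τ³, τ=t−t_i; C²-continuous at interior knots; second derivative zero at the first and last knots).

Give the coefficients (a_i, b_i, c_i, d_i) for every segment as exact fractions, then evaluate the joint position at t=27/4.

Δ: Δ0=-1/2, Δ1=1, Δ2=-2, Δ3=-5, Δ4=1
row 1: diag=8, rhs=9; c'=1/4, d'=9/8
row 2: denom=6−2·1/4=11/2; d'=(-18−2·9/8)/(11/2)=-81/22
row 3: denom=4−1·2/11=42/11; d'=(-18−1·-81/22)/(42/11)=-15/4
row 4: denom=4−1·11/42=157/42; d'=(36−1·-15/4)/(157/42)=3339/314
back: M4=3339/314
back: M3=-15/4−11/42·3339/314=-1026/157
back: M2=-81/22−2/11·-1026/157=-783/314
back: M1=9/8−1/4·-783/314=549/314
M: M0=0, M1=549/314, M2=-783/314, M3=-1026/157, M4=3339/314, M5=0
seg 0: a=3, c=M0/2=0, d=(M1−M0)/(6·2)=183/1256, b=Δ0−h0·(2M0+M1)/6=-170/157
seg 1: a=2, c=M1/2=549/628, d=(M2−M1)/(6·2)=-111/314, b=Δ1−h1·(2M1+M2)/6=209/314
seg 2: a=4, c=M2/2=-783/628, d=(M3−M2)/(6·1)=-423/628, b=Δ2−h2·(2M2+M3)/6=-25/314
seg 3: a=2, c=M3/2=-513/157, d=(M4−M3)/(6·1)=1797/628, b=Δ3−h3·(2M3+M4)/6=-2885/628
seg 4: a=-3, c=M4/2=3339/628, d=(M5−M4)/(6·1)=-1113/628, b=Δ4−h4·(2M4+M5)/6=-799/314
t_q=27/4 → seg 4, τ=3/4; S=-3+-799/314·τ+3339/628·τ²+-1113/628·τ³=-107127/40192

  seg 0: a=3 b=-170/157 c=0 d=183/1256
  seg 1: a=2 b=209/314 c=549/628 d=-111/314
  seg 2: a=4 b=-25/314 c=-783/628 d=-423/628
  seg 3: a=2 b=-2885/628 c=-513/157 d=1797/628
  seg 4: a=-3 b=-799/314 c=3339/628 d=-1113/628
S(27/4) = -107127/40192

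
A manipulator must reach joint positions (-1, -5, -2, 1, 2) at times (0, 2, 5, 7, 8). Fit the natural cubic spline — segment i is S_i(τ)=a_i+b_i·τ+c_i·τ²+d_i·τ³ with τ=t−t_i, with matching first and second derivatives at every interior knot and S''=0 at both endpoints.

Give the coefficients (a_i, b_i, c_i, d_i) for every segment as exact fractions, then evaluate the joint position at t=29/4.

  seg 0: a=-1 b=-662/253 c=0 d=39/253
  seg 1: a=-5 b=-194/253 c=234/253 d=-85/759
  seg 2: a=-2 b=445/253 c=-21/253 d=-47/2024
  seg 3: a=1 b=581/506 c=-225/1012 d=75/1012
S(29/4) = 82535/64768

Δ: Δ0=-2, Δ1=1, Δ2=3/2, Δ3=1
row 1: diag=10, rhs=18; c'=3/10, d'=9/5
row 2: denom=10−3·3/10=91/10; d'=(3−3·9/5)/(91/10)=-24/91
row 3: denom=6−2·20/91=506/91; d'=(-3−2·-24/91)/(506/91)=-225/506
back: M3=-225/506
back: M2=-24/91−20/91·-225/506=-42/253
back: M1=9/5−3/10·-42/253=468/253
M: M0=0, M1=468/253, M2=-42/253, M3=-225/506, M4=0
seg 0: a=-1, c=M0/2=0, d=(M1−M0)/(6·2)=39/253, b=Δ0−h0·(2M0+M1)/6=-662/253
seg 1: a=-5, c=M1/2=234/253, d=(M2−M1)/(6·3)=-85/759, b=Δ1−h1·(2M1+M2)/6=-194/253
seg 2: a=-2, c=M2/2=-21/253, d=(M3−M2)/(6·2)=-47/2024, b=Δ2−h2·(2M2+M3)/6=445/253
seg 3: a=1, c=M3/2=-225/1012, d=(M4−M3)/(6·1)=75/1012, b=Δ3−h3·(2M3+M4)/6=581/506
t_q=29/4 → seg 3, τ=1/4; S=1+581/506·τ+-225/1012·τ²+75/1012·τ³=82535/64768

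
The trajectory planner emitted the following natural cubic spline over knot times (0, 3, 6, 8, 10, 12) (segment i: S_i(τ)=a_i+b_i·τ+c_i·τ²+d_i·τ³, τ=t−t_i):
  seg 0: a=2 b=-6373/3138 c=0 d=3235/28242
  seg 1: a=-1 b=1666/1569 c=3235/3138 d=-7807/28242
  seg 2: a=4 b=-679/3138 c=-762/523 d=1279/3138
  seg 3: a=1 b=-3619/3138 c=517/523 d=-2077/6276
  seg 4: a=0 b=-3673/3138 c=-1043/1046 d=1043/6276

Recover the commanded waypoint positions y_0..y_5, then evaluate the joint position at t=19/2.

y_0=2 y_1=-1 y_2=4 y_3=1 y_4=0 y_5=-5
S(19/2) = 6315/16736

y_0 = S_0(0) = a_0 = 2
y_1 = S_1(0) = a_1 = -1
y_2 = S_2(0) = a_2 = 4
y_3 = S_3(0) = a_3 = 1
y_4 = S_4(0) = a_4 = 0
y_5 = S_4(2) = -5
t_q=19/2 is in segment 3 (τ=3/2); S_3(τ)=6315/16736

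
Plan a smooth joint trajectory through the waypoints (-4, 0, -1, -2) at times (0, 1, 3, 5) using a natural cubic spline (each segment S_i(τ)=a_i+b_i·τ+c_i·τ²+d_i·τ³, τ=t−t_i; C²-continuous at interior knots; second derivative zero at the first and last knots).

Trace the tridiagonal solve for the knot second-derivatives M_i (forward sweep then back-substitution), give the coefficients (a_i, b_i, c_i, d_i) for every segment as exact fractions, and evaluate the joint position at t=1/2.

Δ: Δ0=4, Δ1=-1/2, Δ2=-1/2
row 1: diag=6, rhs=-27; c'=1/3, d'=-9/2
row 2: denom=8−2·1/3=22/3; d'=(0−2·-9/2)/(22/3)=27/22
back: M2=27/22
back: M1=-9/2−1/3·27/22=-54/11
M: M0=0, M1=-54/11, M2=27/22, M3=0
seg 0: a=-4, c=M0/2=0, d=(M1−M0)/(6·1)=-9/11, b=Δ0−h0·(2M0+M1)/6=53/11
seg 1: a=0, c=M1/2=-27/11, d=(M2−M1)/(6·2)=45/88, b=Δ1−h1·(2M1+M2)/6=26/11
seg 2: a=-1, c=M2/2=27/44, d=(M3−M2)/(6·2)=-9/88, b=Δ2−h2·(2M2+M3)/6=-29/22
t_q=1/2 → seg 0, τ=1/2; S=-4+53/11·τ+0·τ²+-9/11·τ³=-149/88

  seg 0: a=-4 b=53/11 c=0 d=-9/11
  seg 1: a=0 b=26/11 c=-27/11 d=45/88
  seg 2: a=-1 b=-29/22 c=27/44 d=-9/88
S(1/2) = -149/88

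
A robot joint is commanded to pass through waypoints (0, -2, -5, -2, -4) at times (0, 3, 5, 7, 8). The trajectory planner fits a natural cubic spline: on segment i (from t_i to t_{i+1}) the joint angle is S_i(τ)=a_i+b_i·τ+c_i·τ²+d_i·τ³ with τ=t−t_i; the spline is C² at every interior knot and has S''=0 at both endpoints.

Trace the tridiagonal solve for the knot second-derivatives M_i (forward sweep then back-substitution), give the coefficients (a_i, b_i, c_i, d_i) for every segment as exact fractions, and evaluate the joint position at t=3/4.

  seg 0: a=0 b=-1/24 c=0 d=-5/72
  seg 1: a=-2 b=-23/12 c=-5/8 d=5/12
  seg 2: a=-5 b=7/12 c=15/8 d=-17/24
  seg 3: a=-2 b=-5/12 c=-19/8 d=19/24
S(3/4) = -31/512

Δ: Δ0=-2/3, Δ1=-3/2, Δ2=3/2, Δ3=-2
row 1: diag=10, rhs=-5; c'=1/5, d'=-1/2
row 2: denom=8−2·1/5=38/5; d'=(18−2·-1/2)/(38/5)=5/2
row 3: denom=6−2·5/19=104/19; d'=(-21−2·5/2)/(104/19)=-19/4
back: M3=-19/4
back: M2=5/2−5/19·-19/4=15/4
back: M1=-1/2−1/5·15/4=-5/4
M: M0=0, M1=-5/4, M2=15/4, M3=-19/4, M4=0
seg 0: a=0, c=M0/2=0, d=(M1−M0)/(6·3)=-5/72, b=Δ0−h0·(2M0+M1)/6=-1/24
seg 1: a=-2, c=M1/2=-5/8, d=(M2−M1)/(6·2)=5/12, b=Δ1−h1·(2M1+M2)/6=-23/12
seg 2: a=-5, c=M2/2=15/8, d=(M3−M2)/(6·2)=-17/24, b=Δ2−h2·(2M2+M3)/6=7/12
seg 3: a=-2, c=M3/2=-19/8, d=(M4−M3)/(6·1)=19/24, b=Δ3−h3·(2M3+M4)/6=-5/12
t_q=3/4 → seg 0, τ=3/4; S=0+-1/24·τ+0·τ²+-5/72·τ³=-31/512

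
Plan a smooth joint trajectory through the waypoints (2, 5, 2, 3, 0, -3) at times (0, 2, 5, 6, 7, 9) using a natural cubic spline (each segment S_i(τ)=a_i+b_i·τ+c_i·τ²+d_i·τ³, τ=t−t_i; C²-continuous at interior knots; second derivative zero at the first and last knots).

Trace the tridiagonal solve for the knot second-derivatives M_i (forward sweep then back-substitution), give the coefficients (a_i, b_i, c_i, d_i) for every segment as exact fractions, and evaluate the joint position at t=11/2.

  seg 0: a=2 b=7357/3146 c=0 d=-1319/6292
  seg 1: a=5 b=-557/3146 c=-3957/3146 d=119/363
  seg 2: a=2 b=3547/3146 c=5325/3146 d=-2863/1573
  seg 3: a=3 b=-271/286 c=-11853/3146 d=2698/1573
  seg 4: a=0 b=-10499/3146 c=4335/3146 d=-1445/6292
S(11/2) = 8681/3146

Δ: Δ0=3/2, Δ1=-1, Δ2=1, Δ3=-3, Δ4=-3/2
row 1: diag=10, rhs=-15; c'=3/10, d'=-3/2
row 2: denom=8−3·3/10=71/10; d'=(12−3·-3/2)/(71/10)=165/71
row 3: denom=4−1·10/71=274/71; d'=(-24−1·165/71)/(274/71)=-1869/274
row 4: denom=6−1·71/274=1573/274; d'=(9−1·-1869/274)/(1573/274)=4335/1573
back: M4=4335/1573
back: M3=-1869/274−71/274·4335/1573=-11853/1573
back: M2=165/71−10/71·-11853/1573=5325/1573
back: M1=-3/2−3/10·5325/1573=-3957/1573
M: M0=0, M1=-3957/1573, M2=5325/1573, M3=-11853/1573, M4=4335/1573, M5=0
seg 0: a=2, c=M0/2=0, d=(M1−M0)/(6·2)=-1319/6292, b=Δ0−h0·(2M0+M1)/6=7357/3146
seg 1: a=5, c=M1/2=-3957/3146, d=(M2−M1)/(6·3)=119/363, b=Δ1−h1·(2M1+M2)/6=-557/3146
seg 2: a=2, c=M2/2=5325/3146, d=(M3−M2)/(6·1)=-2863/1573, b=Δ2−h2·(2M2+M3)/6=3547/3146
seg 3: a=3, c=M3/2=-11853/3146, d=(M4−M3)/(6·1)=2698/1573, b=Δ3−h3·(2M3+M4)/6=-271/286
seg 4: a=0, c=M4/2=4335/3146, d=(M5−M4)/(6·2)=-1445/6292, b=Δ4−h4·(2M4+M5)/6=-10499/3146
t_q=11/2 → seg 2, τ=1/2; S=2+3547/3146·τ+5325/3146·τ²+-2863/1573·τ³=8681/3146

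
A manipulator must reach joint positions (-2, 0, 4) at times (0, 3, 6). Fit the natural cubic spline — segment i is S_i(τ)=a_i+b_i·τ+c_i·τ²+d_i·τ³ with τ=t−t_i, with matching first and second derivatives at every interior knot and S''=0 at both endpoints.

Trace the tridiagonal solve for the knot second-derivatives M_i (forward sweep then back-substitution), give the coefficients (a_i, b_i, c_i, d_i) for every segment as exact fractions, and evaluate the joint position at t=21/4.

Δ: Δ0=2/3, Δ1=4/3
row 1: diag=12, rhs=4; c'=1/4, d'=1/3
back: M1=1/3
M: M0=0, M1=1/3, M2=0
seg 0: a=-2, c=M0/2=0, d=(M1−M0)/(6·3)=1/54, b=Δ0−h0·(2M0+M1)/6=1/2
seg 1: a=0, c=M1/2=1/6, d=(M2−M1)/(6·3)=-1/54, b=Δ1−h1·(2M1+M2)/6=1
t_q=21/4 → seg 1, τ=9/4; S=0+1·τ+1/6·τ²+-1/54·τ³=369/128

  seg 0: a=-2 b=1/2 c=0 d=1/54
  seg 1: a=0 b=1 c=1/6 d=-1/54
S(21/4) = 369/128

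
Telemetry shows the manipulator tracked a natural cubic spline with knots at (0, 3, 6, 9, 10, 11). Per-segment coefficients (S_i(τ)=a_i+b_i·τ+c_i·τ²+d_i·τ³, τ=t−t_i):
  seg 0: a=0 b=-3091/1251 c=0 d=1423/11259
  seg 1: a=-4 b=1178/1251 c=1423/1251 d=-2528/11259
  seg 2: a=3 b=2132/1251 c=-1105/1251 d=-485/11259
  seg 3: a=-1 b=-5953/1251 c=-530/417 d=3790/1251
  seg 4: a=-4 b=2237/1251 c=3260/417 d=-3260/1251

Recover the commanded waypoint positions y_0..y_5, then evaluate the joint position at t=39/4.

y_0=0 y_1=-4 y_2=3 y_3=-1 y_4=-4 y_5=3
S(39/4) = -53453/13344

y_0 = S_0(0) = a_0 = 0
y_1 = S_1(0) = a_1 = -4
y_2 = S_2(0) = a_2 = 3
y_3 = S_3(0) = a_3 = -1
y_4 = S_4(0) = a_4 = -4
y_5 = S_4(1) = 3
t_q=39/4 is in segment 3 (τ=3/4); S_3(τ)=-53453/13344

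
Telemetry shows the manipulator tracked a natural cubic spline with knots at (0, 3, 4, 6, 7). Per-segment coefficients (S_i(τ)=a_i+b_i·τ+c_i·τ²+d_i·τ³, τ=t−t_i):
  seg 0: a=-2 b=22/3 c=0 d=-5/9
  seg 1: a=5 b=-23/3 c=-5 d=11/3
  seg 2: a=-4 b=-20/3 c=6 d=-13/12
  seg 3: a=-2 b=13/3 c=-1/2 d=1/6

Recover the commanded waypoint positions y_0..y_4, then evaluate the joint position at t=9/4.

y_0=-2 y_1=5 y_2=-4 y_3=-2 y_4=2
S(9/4) = 523/64

y_0 = S_0(0) = a_0 = -2
y_1 = S_1(0) = a_1 = 5
y_2 = S_2(0) = a_2 = -4
y_3 = S_3(0) = a_3 = -2
y_4 = S_3(1) = 2
t_q=9/4 is in segment 0 (τ=9/4); S_0(τ)=523/64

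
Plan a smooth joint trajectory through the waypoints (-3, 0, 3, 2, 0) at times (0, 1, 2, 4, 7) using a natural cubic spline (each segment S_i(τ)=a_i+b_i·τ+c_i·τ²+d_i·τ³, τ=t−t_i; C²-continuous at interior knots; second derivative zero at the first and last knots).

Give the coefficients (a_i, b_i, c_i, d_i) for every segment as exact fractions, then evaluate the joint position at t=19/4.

  seg 0: a=-3 b=911/321 c=0 d=52/321
  seg 1: a=0 b=1067/321 c=52/107 d=-260/321
  seg 2: a=3 b=599/321 c=-208/107 d=977/2568
  seg 3: a=2 b=-863/642 c=145/428 d=-145/3852
S(19/4) = 31953/27392

Δ: Δ0=3, Δ1=3, Δ2=-1/2, Δ3=-2/3
row 1: diag=4, rhs=0; c'=1/4, d'=0
row 2: denom=6−1·1/4=23/4; d'=(-21−1·0)/(23/4)=-84/23
row 3: denom=10−2·8/23=214/23; d'=(-1−2·-84/23)/(214/23)=145/214
back: M3=145/214
back: M2=-84/23−8/23·145/214=-416/107
back: M1=0−1/4·-416/107=104/107
M: M0=0, M1=104/107, M2=-416/107, M3=145/214, M4=0
seg 0: a=-3, c=M0/2=0, d=(M1−M0)/(6·1)=52/321, b=Δ0−h0·(2M0+M1)/6=911/321
seg 1: a=0, c=M1/2=52/107, d=(M2−M1)/(6·1)=-260/321, b=Δ1−h1·(2M1+M2)/6=1067/321
seg 2: a=3, c=M2/2=-208/107, d=(M3−M2)/(6·2)=977/2568, b=Δ2−h2·(2M2+M3)/6=599/321
seg 3: a=2, c=M3/2=145/428, d=(M4−M3)/(6·3)=-145/3852, b=Δ3−h3·(2M3+M4)/6=-863/642
t_q=19/4 → seg 3, τ=3/4; S=2+-863/642·τ+145/428·τ²+-145/3852·τ³=31953/27392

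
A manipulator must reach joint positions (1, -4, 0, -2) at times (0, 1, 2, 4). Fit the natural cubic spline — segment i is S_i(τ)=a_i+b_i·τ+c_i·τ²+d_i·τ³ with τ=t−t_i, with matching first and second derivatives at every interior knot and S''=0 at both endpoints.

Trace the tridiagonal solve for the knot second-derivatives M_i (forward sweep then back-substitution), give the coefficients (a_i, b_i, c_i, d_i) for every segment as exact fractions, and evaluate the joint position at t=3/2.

Δ: Δ0=-5, Δ1=4, Δ2=-1
row 1: diag=4, rhs=54; c'=1/4, d'=27/2
row 2: denom=6−1·1/4=23/4; d'=(-30−1·27/2)/(23/4)=-174/23
back: M2=-174/23
back: M1=27/2−1/4·-174/23=354/23
M: M0=0, M1=354/23, M2=-174/23, M3=0
seg 0: a=1, c=M0/2=0, d=(M1−M0)/(6·1)=59/23, b=Δ0−h0·(2M0+M1)/6=-174/23
seg 1: a=-4, c=M1/2=177/23, d=(M2−M1)/(6·1)=-88/23, b=Δ1−h1·(2M1+M2)/6=3/23
seg 2: a=0, c=M2/2=-87/23, d=(M3−M2)/(6·2)=29/46, b=Δ2−h2·(2M2+M3)/6=93/23
t_q=3/2 → seg 1, τ=1/2; S=-4+3/23·τ+177/23·τ²+-88/23·τ³=-229/92

  seg 0: a=1 b=-174/23 c=0 d=59/23
  seg 1: a=-4 b=3/23 c=177/23 d=-88/23
  seg 2: a=0 b=93/23 c=-87/23 d=29/46
S(3/2) = -229/92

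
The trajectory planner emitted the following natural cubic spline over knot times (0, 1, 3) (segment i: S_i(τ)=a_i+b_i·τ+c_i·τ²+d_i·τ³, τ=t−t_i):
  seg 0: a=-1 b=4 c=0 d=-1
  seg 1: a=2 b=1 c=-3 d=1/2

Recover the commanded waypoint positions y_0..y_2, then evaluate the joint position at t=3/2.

y_0=-1 y_1=2 y_2=-4
S(3/2) = 29/16

y_0 = S_0(0) = a_0 = -1
y_1 = S_1(0) = a_1 = 2
y_2 = S_1(2) = -4
t_q=3/2 is in segment 1 (τ=1/2); S_1(τ)=29/16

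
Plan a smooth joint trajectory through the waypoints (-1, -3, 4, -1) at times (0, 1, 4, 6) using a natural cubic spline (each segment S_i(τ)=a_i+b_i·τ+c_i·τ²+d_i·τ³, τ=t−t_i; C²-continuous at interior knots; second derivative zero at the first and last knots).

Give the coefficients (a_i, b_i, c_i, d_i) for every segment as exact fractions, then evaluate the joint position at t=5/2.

  seg 0: a=-1 b=-1199/426 c=0 d=347/426
  seg 1: a=-3 b=-79/213 c=347/142 d=-73/142
  seg 2: a=4 b=175/426 c=-155/71 d=155/426
S(5/2) = 235/1136

Δ: Δ0=-2, Δ1=7/3, Δ2=-5/2
row 1: diag=8, rhs=26; c'=3/8, d'=13/4
row 2: denom=10−3·3/8=71/8; d'=(-29−3·13/4)/(71/8)=-310/71
back: M2=-310/71
back: M1=13/4−3/8·-310/71=347/71
M: M0=0, M1=347/71, M2=-310/71, M3=0
seg 0: a=-1, c=M0/2=0, d=(M1−M0)/(6·1)=347/426, b=Δ0−h0·(2M0+M1)/6=-1199/426
seg 1: a=-3, c=M1/2=347/142, d=(M2−M1)/(6·3)=-73/142, b=Δ1−h1·(2M1+M2)/6=-79/213
seg 2: a=4, c=M2/2=-155/71, d=(M3−M2)/(6·2)=155/426, b=Δ2−h2·(2M2+M3)/6=175/426
t_q=5/2 → seg 1, τ=3/2; S=-3+-79/213·τ+347/142·τ²+-73/142·τ³=235/1136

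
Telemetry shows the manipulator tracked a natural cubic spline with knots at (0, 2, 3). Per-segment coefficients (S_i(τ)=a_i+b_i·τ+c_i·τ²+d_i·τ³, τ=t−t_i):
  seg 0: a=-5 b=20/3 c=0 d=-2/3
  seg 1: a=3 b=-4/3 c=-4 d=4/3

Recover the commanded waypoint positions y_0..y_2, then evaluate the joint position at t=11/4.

y_0 = S_0(0) = a_0 = -5
y_1 = S_1(0) = a_1 = 3
y_2 = S_1(1) = -1
t_q=11/4 is in segment 1 (τ=3/4); S_1(τ)=5/16

y_0=-5 y_1=3 y_2=-1
S(11/4) = 5/16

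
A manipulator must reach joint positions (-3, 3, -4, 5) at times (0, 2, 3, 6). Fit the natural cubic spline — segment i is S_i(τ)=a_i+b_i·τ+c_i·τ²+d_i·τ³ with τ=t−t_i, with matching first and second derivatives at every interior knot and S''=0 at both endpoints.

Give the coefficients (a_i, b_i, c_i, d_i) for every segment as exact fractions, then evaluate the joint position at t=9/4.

  seg 0: a=-3 b=321/47 c=0 d=-45/47
  seg 1: a=3 b=-219/47 c=-270/47 d=160/47
  seg 2: a=-4 b=-279/47 c=210/47 d=-70/141
S(9/4) = 575/376

Δ: Δ0=3, Δ1=-7, Δ2=3
row 1: diag=6, rhs=-60; c'=1/6, d'=-10
row 2: denom=8−1·1/6=47/6; d'=(60−1·-10)/(47/6)=420/47
back: M2=420/47
back: M1=-10−1/6·420/47=-540/47
M: M0=0, M1=-540/47, M2=420/47, M3=0
seg 0: a=-3, c=M0/2=0, d=(M1−M0)/(6·2)=-45/47, b=Δ0−h0·(2M0+M1)/6=321/47
seg 1: a=3, c=M1/2=-270/47, d=(M2−M1)/(6·1)=160/47, b=Δ1−h1·(2M1+M2)/6=-219/47
seg 2: a=-4, c=M2/2=210/47, d=(M3−M2)/(6·3)=-70/141, b=Δ2−h2·(2M2+M3)/6=-279/47
t_q=9/4 → seg 1, τ=1/4; S=3+-219/47·τ+-270/47·τ²+160/47·τ³=575/376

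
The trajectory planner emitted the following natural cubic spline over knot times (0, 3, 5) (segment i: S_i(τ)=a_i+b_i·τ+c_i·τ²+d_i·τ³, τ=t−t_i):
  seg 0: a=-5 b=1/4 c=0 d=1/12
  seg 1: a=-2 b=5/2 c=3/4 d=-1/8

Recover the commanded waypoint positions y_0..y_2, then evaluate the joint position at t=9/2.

y_0 = S_0(0) = a_0 = -5
y_1 = S_1(0) = a_1 = -2
y_2 = S_1(2) = 5
t_q=9/2 is in segment 1 (τ=3/2); S_1(τ)=193/64

y_0=-5 y_1=-2 y_2=5
S(9/2) = 193/64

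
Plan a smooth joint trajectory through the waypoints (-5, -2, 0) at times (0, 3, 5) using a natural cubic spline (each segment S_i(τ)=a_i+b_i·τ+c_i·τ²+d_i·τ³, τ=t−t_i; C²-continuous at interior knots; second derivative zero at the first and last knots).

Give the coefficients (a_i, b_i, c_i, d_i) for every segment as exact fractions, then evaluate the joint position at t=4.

  seg 0: a=-5 b=1 c=0 d=0
  seg 1: a=-2 b=1 c=0 d=0
S(4) = -1

Δ: Δ0=1, Δ1=1
row 1: diag=10, rhs=0; c'=1/5, d'=0
back: M1=0
M: M0=0, M1=0, M2=0
seg 0: a=-5, c=M0/2=0, d=(M1−M0)/(6·3)=0, b=Δ0−h0·(2M0+M1)/6=1
seg 1: a=-2, c=M1/2=0, d=(M2−M1)/(6·2)=0, b=Δ1−h1·(2M1+M2)/6=1
t_q=4 → seg 1, τ=1; S=-2+1·τ+0·τ²+0·τ³=-1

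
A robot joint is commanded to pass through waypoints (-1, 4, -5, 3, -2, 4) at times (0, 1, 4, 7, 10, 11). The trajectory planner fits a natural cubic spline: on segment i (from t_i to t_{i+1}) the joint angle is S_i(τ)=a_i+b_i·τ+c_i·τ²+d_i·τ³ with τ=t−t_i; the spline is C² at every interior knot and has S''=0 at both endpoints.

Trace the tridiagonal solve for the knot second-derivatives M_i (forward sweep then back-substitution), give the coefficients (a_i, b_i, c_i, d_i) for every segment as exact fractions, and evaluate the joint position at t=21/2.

Δ: Δ0=5, Δ1=-3, Δ2=8/3, Δ3=-5/3, Δ4=6
row 1: diag=8, rhs=-48; c'=3/8, d'=-6
row 2: denom=12−3·3/8=87/8; d'=(34−3·-6)/(87/8)=416/87
row 3: denom=12−3·8/29=324/29; d'=(-26−3·416/87)/(324/29)=-65/18
row 4: denom=8−3·29/108=259/36; d'=(46−3·-65/18)/(259/36)=2046/259
back: M4=2046/259
back: M3=-65/18−29/108·2046/259=-4454/777
back: M2=416/87−8/29·-4454/777=1648/259
back: M1=-6−3/8·1648/259=-2172/259
M: M0=0, M1=-2172/259, M2=1648/259, M3=-4454/777, M4=2046/259, M5=0
seg 0: a=-1, c=M0/2=0, d=(M1−M0)/(6·1)=-362/259, b=Δ0−h0·(2M0+M1)/6=1657/259
seg 1: a=4, c=M1/2=-1086/259, d=(M2−M1)/(6·3)=1910/2331, b=Δ1−h1·(2M1+M2)/6=571/259
seg 2: a=-5, c=M2/2=824/259, d=(M3−M2)/(6·3)=-127/189, b=Δ2−h2·(2M2+M3)/6=-215/259
seg 3: a=3, c=M3/2=-2227/777, d=(M4−M3)/(6·3)=5296/6993, b=Δ3−h3·(2M3+M4)/6=30/259
seg 4: a=-2, c=M4/2=1023/259, d=(M5−M4)/(6·1)=-341/259, b=Δ4−h4·(2M4+M5)/6=872/259
t_q=21/2 → seg 4, τ=1/2; S=-2+872/259·τ+1023/259·τ²+-341/259·τ³=1049/2072

  seg 0: a=-1 b=1657/259 c=0 d=-362/259
  seg 1: a=4 b=571/259 c=-1086/259 d=1910/2331
  seg 2: a=-5 b=-215/259 c=824/259 d=-127/189
  seg 3: a=3 b=30/259 c=-2227/777 d=5296/6993
  seg 4: a=-2 b=872/259 c=1023/259 d=-341/259
S(21/2) = 1049/2072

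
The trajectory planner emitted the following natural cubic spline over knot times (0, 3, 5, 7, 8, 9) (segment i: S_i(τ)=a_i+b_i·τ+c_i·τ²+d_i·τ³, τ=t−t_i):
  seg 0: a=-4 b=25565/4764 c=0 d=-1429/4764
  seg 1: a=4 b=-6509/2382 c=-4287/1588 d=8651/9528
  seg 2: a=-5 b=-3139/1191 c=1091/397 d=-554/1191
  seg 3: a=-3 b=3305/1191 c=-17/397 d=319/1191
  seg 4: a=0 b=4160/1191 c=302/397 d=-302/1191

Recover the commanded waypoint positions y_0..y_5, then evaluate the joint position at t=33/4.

y_0 = S_0(0) = a_0 = -4
y_1 = S_1(0) = a_1 = 4
y_2 = S_2(0) = a_2 = -5
y_3 = S_3(0) = a_3 = -3
y_4 = S_4(0) = a_4 = 0
y_5 = S_4(1) = 4
t_q=33/4 is in segment 4 (τ=1/4); S_4(τ)=11647/12704

y_0=-4 y_1=4 y_2=-5 y_3=-3 y_4=0 y_5=4
S(33/4) = 11647/12704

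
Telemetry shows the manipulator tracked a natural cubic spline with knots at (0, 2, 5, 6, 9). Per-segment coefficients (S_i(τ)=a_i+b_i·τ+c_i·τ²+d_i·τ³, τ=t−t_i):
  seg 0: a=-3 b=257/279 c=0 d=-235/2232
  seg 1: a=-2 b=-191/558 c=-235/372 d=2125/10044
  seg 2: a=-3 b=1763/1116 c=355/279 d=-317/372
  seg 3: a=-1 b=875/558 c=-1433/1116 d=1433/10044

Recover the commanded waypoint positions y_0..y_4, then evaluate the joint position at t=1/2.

y_0 = S_0(0) = a_0 = -3
y_1 = S_1(0) = a_1 = -2
y_2 = S_2(0) = a_2 = -3
y_3 = S_3(0) = a_3 = -1
y_4 = S_3(3) = -4
t_q=1/2 is in segment 0 (τ=1/2); S_0(τ)=-15193/5952

y_0=-3 y_1=-2 y_2=-3 y_3=-1 y_4=-4
S(1/2) = -15193/5952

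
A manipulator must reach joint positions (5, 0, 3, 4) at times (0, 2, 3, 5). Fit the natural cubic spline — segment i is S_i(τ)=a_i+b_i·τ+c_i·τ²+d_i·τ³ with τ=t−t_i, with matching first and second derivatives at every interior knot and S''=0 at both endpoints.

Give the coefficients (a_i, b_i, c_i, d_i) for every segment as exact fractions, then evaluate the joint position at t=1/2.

Δ: Δ0=-5/2, Δ1=3, Δ2=1/2
row 1: diag=6, rhs=33; c'=1/6, d'=11/2
row 2: denom=6−1·1/6=35/6; d'=(-15−1·11/2)/(35/6)=-123/35
back: M2=-123/35
back: M1=11/2−1/6·-123/35=213/35
M: M0=0, M1=213/35, M2=-123/35, M3=0
seg 0: a=5, c=M0/2=0, d=(M1−M0)/(6·2)=71/140, b=Δ0−h0·(2M0+M1)/6=-317/70
seg 1: a=0, c=M1/2=213/70, d=(M2−M1)/(6·1)=-8/5, b=Δ1−h1·(2M1+M2)/6=109/70
seg 2: a=3, c=M2/2=-123/70, d=(M3−M2)/(6·2)=41/140, b=Δ2−h2·(2M2+M3)/6=199/70
t_q=1/2 → seg 0, τ=1/2; S=5+-317/70·τ+0·τ²+71/140·τ³=627/224

  seg 0: a=5 b=-317/70 c=0 d=71/140
  seg 1: a=0 b=109/70 c=213/70 d=-8/5
  seg 2: a=3 b=199/70 c=-123/70 d=41/140
S(1/2) = 627/224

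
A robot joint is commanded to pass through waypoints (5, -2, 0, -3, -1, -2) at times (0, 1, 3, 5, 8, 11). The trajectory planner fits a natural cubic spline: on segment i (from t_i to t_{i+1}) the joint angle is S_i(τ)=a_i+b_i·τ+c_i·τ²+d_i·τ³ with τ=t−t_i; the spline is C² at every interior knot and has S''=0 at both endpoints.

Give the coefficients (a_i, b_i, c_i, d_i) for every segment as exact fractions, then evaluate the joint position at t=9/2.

  seg 0: a=5 b=-39563/4596 c=0 d=7391/4596
  seg 1: a=-2 b=-8695/2298 c=7391/1532 d=-2795/2298
  seg 2: a=0 b=2111/2298 c=-3789/1532 d=5809/9192
  seg 3: a=-3 b=-1598/1149 c=505/383 d=-727/3447
  seg 4: a=-1 b=949/1149 c=-222/383 d=74/1149
S(9/2) = -50347/24512

Δ: Δ0=-7, Δ1=1, Δ2=-3/2, Δ3=2/3, Δ4=-1/3
row 1: diag=6, rhs=48; c'=1/3, d'=8
row 2: denom=8−2·1/3=22/3; d'=(-15−2·8)/(22/3)=-93/22
row 3: denom=10−2·3/11=104/11; d'=(13−2·-93/22)/(104/11)=59/26
row 4: denom=12−3·33/104=1149/104; d'=(-6−3·59/26)/(1149/104)=-444/383
back: M4=-444/383
back: M3=59/26−33/104·-444/383=1010/383
back: M2=-93/22−3/11·1010/383=-3789/766
back: M1=8−1/3·-3789/766=7391/766
M: M0=0, M1=7391/766, M2=-3789/766, M3=1010/383, M4=-444/383, M5=0
seg 0: a=5, c=M0/2=0, d=(M1−M0)/(6·1)=7391/4596, b=Δ0−h0·(2M0+M1)/6=-39563/4596
seg 1: a=-2, c=M1/2=7391/1532, d=(M2−M1)/(6·2)=-2795/2298, b=Δ1−h1·(2M1+M2)/6=-8695/2298
seg 2: a=0, c=M2/2=-3789/1532, d=(M3−M2)/(6·2)=5809/9192, b=Δ2−h2·(2M2+M3)/6=2111/2298
seg 3: a=-3, c=M3/2=505/383, d=(M4−M3)/(6·3)=-727/3447, b=Δ3−h3·(2M3+M4)/6=-1598/1149
seg 4: a=-1, c=M4/2=-222/383, d=(M5−M4)/(6·3)=74/1149, b=Δ4−h4·(2M4+M5)/6=949/1149
t_q=9/2 → seg 2, τ=3/2; S=0+2111/2298·τ+-3789/1532·τ²+5809/9192·τ³=-50347/24512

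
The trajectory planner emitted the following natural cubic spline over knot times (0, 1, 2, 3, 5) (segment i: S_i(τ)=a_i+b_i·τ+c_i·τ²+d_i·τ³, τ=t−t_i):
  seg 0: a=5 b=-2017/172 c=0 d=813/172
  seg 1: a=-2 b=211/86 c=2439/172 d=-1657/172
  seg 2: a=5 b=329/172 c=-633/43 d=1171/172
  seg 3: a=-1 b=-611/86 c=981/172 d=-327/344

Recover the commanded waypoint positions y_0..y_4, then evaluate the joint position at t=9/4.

y_0 = S_0(0) = a_0 = 5
y_1 = S_1(0) = a_1 = -2
y_2 = S_2(0) = a_2 = 5
y_3 = S_3(0) = a_3 = -1
y_4 = S_3(2) = 0
t_q=9/4 is in segment 2 (τ=1/4); S_2(τ)=51347/11008

y_0=5 y_1=-2 y_2=5 y_3=-1 y_4=0
S(9/4) = 51347/11008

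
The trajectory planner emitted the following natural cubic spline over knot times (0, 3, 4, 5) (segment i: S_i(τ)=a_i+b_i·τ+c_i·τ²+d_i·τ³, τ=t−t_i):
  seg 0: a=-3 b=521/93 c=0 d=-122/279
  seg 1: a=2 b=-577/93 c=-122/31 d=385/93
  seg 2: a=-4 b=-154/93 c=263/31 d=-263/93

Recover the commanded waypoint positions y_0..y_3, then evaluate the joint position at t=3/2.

y_0 = S_0(0) = a_0 = -3
y_1 = S_1(0) = a_1 = 2
y_2 = S_2(0) = a_2 = -4
y_3 = S_2(1) = 0
t_q=3/2 is in segment 0 (τ=3/2); S_0(τ)=487/124

y_0=-3 y_1=2 y_2=-4 y_3=0
S(3/2) = 487/124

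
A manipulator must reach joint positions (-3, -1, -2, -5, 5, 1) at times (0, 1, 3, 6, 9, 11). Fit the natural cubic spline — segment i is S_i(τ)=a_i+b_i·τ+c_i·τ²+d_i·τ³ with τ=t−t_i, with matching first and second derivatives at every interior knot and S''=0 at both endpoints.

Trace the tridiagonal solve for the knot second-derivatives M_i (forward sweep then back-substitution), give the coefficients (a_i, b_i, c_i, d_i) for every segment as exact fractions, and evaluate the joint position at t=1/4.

Δ: Δ0=2, Δ1=-1/2, Δ2=-1, Δ3=10/3, Δ4=-2
row 1: diag=6, rhs=-15; c'=1/3, d'=-5/2
row 2: denom=10−2·1/3=28/3; d'=(-3−2·-5/2)/(28/3)=3/14
row 3: denom=12−3·9/28=309/28; d'=(26−3·3/14)/(309/28)=710/309
row 4: denom=10−3·28/103=946/103; d'=(-32−3·710/309)/(946/103)=-2003/473
back: M4=-2003/473
back: M3=710/309−28/103·-2003/473=4894/1419
back: M2=3/14−9/28·4894/1419=-423/473
back: M1=-5/2−1/3·-423/473=-2083/946
M: M0=0, M1=-2083/946, M2=-423/473, M3=4894/1419, M4=-2003/473, M5=0
seg 0: a=-3, c=M0/2=0, d=(M1−M0)/(6·1)=-2083/5676, b=Δ0−h0·(2M0+M1)/6=13435/5676
seg 1: a=-1, c=M1/2=-2083/1892, d=(M2−M1)/(6·2)=1237/11352, b=Δ1−h1·(2M1+M2)/6=3593/2838
seg 2: a=-2, c=M2/2=-423/946, d=(M3−M2)/(6·3)=6163/25542, b=Δ2−h2·(2M2+M3)/6=-2597/1419
seg 3: a=-5, c=M3/2=2447/1419, d=(M4−M3)/(6·3)=-10903/25542, b=Δ3−h3·(2M3+M4)/6=5681/2838
seg 4: a=5, c=M4/2=-2003/946, d=(M5−M4)/(6·2)=2003/5676, b=Δ4−h4·(2M4+M5)/6=1168/1419
t_q=1/4 → seg 0, τ=1/4; S=-3+13435/5676·τ+0·τ²+-2083/5676·τ³=-292305/121088

  seg 0: a=-3 b=13435/5676 c=0 d=-2083/5676
  seg 1: a=-1 b=3593/2838 c=-2083/1892 d=1237/11352
  seg 2: a=-2 b=-2597/1419 c=-423/946 d=6163/25542
  seg 3: a=-5 b=5681/2838 c=2447/1419 d=-10903/25542
  seg 4: a=5 b=1168/1419 c=-2003/946 d=2003/5676
S(1/4) = -292305/121088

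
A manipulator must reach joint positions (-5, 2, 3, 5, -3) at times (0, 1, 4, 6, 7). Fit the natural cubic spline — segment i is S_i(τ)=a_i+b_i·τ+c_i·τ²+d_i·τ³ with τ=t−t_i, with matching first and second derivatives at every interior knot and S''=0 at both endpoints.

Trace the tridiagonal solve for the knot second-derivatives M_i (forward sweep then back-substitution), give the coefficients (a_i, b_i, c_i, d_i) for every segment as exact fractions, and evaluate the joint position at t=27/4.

Δ: Δ0=7, Δ1=1/3, Δ2=1, Δ3=-8
row 1: diag=8, rhs=-40; c'=3/8, d'=-5
row 2: denom=10−3·3/8=71/8; d'=(4−3·-5)/(71/8)=152/71
row 3: denom=6−2·16/71=394/71; d'=(-54−2·152/71)/(394/71)=-2069/197
back: M3=-2069/197
back: M2=152/71−16/71·-2069/197=888/197
back: M1=-5−3/8·888/197=-1318/197
M: M0=0, M1=-1318/197, M2=888/197, M3=-2069/197, M4=0
seg 0: a=-5, c=M0/2=0, d=(M1−M0)/(6·1)=-659/591, b=Δ0−h0·(2M0+M1)/6=4796/591
seg 1: a=2, c=M1/2=-659/197, d=(M2−M1)/(6·3)=1103/1773, b=Δ1−h1·(2M1+M2)/6=2819/591
seg 2: a=3, c=M2/2=444/197, d=(M3−M2)/(6·2)=-2957/2364, b=Δ2−h2·(2M2+M3)/6=884/591
seg 3: a=5, c=M3/2=-2069/394, d=(M4−M3)/(6·1)=2069/1182, b=Δ3−h3·(2M3+M4)/6=-2659/591
t_q=27/4 → seg 3, τ=3/4; S=5+-2659/591·τ+-2069/394·τ²+2069/1182·τ³=-14871/25216

  seg 0: a=-5 b=4796/591 c=0 d=-659/591
  seg 1: a=2 b=2819/591 c=-659/197 d=1103/1773
  seg 2: a=3 b=884/591 c=444/197 d=-2957/2364
  seg 3: a=5 b=-2659/591 c=-2069/394 d=2069/1182
S(27/4) = -14871/25216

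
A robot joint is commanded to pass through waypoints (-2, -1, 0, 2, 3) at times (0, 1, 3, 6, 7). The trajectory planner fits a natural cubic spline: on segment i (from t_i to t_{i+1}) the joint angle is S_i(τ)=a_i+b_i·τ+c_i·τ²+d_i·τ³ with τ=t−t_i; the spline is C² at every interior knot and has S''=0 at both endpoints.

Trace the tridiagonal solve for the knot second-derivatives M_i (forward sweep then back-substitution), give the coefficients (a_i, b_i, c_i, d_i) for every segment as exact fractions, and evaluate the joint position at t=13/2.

  seg 0: a=-2 b=2581/2364 c=0 d=-217/2364
  seg 1: a=-1 b=965/1182 c=-217/788 d=277/4728
  seg 2: a=0 b=247/591 c=15/197 d=4/1773
  seg 3: a=2 b=553/591 c=19/197 d=-19/591
S(13/2) = 3921/1576

Δ: Δ0=1, Δ1=1/2, Δ2=2/3, Δ3=1
row 1: diag=6, rhs=-3; c'=1/3, d'=-1/2
row 2: denom=10−2·1/3=28/3; d'=(1−2·-1/2)/(28/3)=3/14
row 3: denom=8−3·9/28=197/28; d'=(2−3·3/14)/(197/28)=38/197
back: M3=38/197
back: M2=3/14−9/28·38/197=30/197
back: M1=-1/2−1/3·30/197=-217/394
M: M0=0, M1=-217/394, M2=30/197, M3=38/197, M4=0
seg 0: a=-2, c=M0/2=0, d=(M1−M0)/(6·1)=-217/2364, b=Δ0−h0·(2M0+M1)/6=2581/2364
seg 1: a=-1, c=M1/2=-217/788, d=(M2−M1)/(6·2)=277/4728, b=Δ1−h1·(2M1+M2)/6=965/1182
seg 2: a=0, c=M2/2=15/197, d=(M3−M2)/(6·3)=4/1773, b=Δ2−h2·(2M2+M3)/6=247/591
seg 3: a=2, c=M3/2=19/197, d=(M4−M3)/(6·1)=-19/591, b=Δ3−h3·(2M3+M4)/6=553/591
t_q=13/2 → seg 3, τ=1/2; S=2+553/591·τ+19/197·τ²+-19/591·τ³=3921/1576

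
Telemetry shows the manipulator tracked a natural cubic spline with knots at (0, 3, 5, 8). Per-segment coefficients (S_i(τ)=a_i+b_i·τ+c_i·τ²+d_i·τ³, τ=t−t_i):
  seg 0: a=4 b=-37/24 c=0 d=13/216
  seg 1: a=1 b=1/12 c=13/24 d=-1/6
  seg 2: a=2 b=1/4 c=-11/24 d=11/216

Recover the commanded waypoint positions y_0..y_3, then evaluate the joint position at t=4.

y_0 = S_0(0) = a_0 = 4
y_1 = S_1(0) = a_1 = 1
y_2 = S_2(0) = a_2 = 2
y_3 = S_2(3) = 0
t_q=4 is in segment 1 (τ=1); S_1(τ)=35/24

y_0=4 y_1=1 y_2=2 y_3=0
S(4) = 35/24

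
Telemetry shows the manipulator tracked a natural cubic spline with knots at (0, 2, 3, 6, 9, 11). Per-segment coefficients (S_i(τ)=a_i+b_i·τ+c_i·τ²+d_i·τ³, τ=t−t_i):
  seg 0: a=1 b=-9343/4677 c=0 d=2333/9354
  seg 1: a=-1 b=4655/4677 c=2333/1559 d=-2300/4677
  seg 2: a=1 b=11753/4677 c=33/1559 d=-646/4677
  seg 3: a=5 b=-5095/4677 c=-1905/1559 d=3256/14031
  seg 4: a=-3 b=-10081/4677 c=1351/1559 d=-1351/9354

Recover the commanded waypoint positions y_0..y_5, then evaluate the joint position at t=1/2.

y_0=1 y_1=-1 y_2=1 y_3=5 y_4=-3 y_5=-5
S(1/2) = 807/24944

y_0 = S_0(0) = a_0 = 1
y_1 = S_1(0) = a_1 = -1
y_2 = S_2(0) = a_2 = 1
y_3 = S_3(0) = a_3 = 5
y_4 = S_4(0) = a_4 = -3
y_5 = S_4(2) = -5
t_q=1/2 is in segment 0 (τ=1/2); S_0(τ)=807/24944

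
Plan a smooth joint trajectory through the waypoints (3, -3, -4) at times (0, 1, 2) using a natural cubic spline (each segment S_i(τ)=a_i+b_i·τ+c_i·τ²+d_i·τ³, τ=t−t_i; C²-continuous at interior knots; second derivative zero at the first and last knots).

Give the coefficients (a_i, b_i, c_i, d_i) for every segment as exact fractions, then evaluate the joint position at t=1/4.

  seg 0: a=3 b=-29/4 c=0 d=5/4
  seg 1: a=-3 b=-7/2 c=15/4 d=-5/4
S(1/4) = 309/256

Δ: Δ0=-6, Δ1=-1
row 1: diag=4, rhs=30; c'=1/4, d'=15/2
back: M1=15/2
M: M0=0, M1=15/2, M2=0
seg 0: a=3, c=M0/2=0, d=(M1−M0)/(6·1)=5/4, b=Δ0−h0·(2M0+M1)/6=-29/4
seg 1: a=-3, c=M1/2=15/4, d=(M2−M1)/(6·1)=-5/4, b=Δ1−h1·(2M1+M2)/6=-7/2
t_q=1/4 → seg 0, τ=1/4; S=3+-29/4·τ+0·τ²+5/4·τ³=309/256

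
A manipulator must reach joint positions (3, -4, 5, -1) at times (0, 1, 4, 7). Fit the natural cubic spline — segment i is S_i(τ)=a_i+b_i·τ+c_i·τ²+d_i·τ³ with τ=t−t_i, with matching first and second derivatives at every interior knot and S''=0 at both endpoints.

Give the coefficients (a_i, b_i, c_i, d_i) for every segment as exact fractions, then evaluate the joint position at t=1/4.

Δ: Δ0=-7, Δ1=3, Δ2=-2
row 1: diag=8, rhs=60; c'=3/8, d'=15/2
row 2: denom=12−3·3/8=87/8; d'=(-30−3·15/2)/(87/8)=-140/29
back: M2=-140/29
back: M1=15/2−3/8·-140/29=270/29
M: M0=0, M1=270/29, M2=-140/29, M3=0
seg 0: a=3, c=M0/2=0, d=(M1−M0)/(6·1)=45/29, b=Δ0−h0·(2M0+M1)/6=-248/29
seg 1: a=-4, c=M1/2=135/29, d=(M2−M1)/(6·3)=-205/261, b=Δ1−h1·(2M1+M2)/6=-113/29
seg 2: a=5, c=M2/2=-70/29, d=(M3−M2)/(6·3)=70/261, b=Δ2−h2·(2M2+M3)/6=82/29
t_q=1/4 → seg 0, τ=1/4; S=3+-248/29·τ+0·τ²+45/29·τ³=1645/1856

  seg 0: a=3 b=-248/29 c=0 d=45/29
  seg 1: a=-4 b=-113/29 c=135/29 d=-205/261
  seg 2: a=5 b=82/29 c=-70/29 d=70/261
S(1/4) = 1645/1856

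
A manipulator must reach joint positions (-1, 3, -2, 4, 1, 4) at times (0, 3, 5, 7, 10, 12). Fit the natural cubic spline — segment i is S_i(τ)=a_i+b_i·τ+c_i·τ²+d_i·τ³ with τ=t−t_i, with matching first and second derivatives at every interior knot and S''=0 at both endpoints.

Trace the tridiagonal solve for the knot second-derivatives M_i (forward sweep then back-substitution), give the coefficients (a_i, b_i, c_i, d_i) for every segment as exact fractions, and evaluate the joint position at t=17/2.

Δ: Δ0=4/3, Δ1=-5/2, Δ2=3, Δ3=-1, Δ4=3/2
row 1: diag=10, rhs=-23; c'=1/5, d'=-23/10
row 2: denom=8−2·1/5=38/5; d'=(33−2·-23/10)/(38/5)=94/19
row 3: denom=10−2·5/19=180/19; d'=(-24−2·94/19)/(180/19)=-161/45
row 4: denom=10−3·19/60=181/20; d'=(15−3·-161/45)/(181/20)=1544/543
back: M4=1544/543
back: M3=-161/45−19/60·1544/543=-7295/1629
back: M2=94/19−5/19·-7295/1629=9979/1629
back: M1=-23/10−1/5·9979/1629=-11485/3258
M: M0=0, M1=-11485/3258, M2=9979/1629, M3=-7295/1629, M4=1544/543, M5=0
seg 0: a=-1, c=M0/2=0, d=(M1−M0)/(6·3)=-11485/58644, b=Δ0−h0·(2M0+M1)/6=20173/6516
seg 1: a=3, c=M1/2=-11485/6516, d=(M2−M1)/(6·2)=10481/13032, b=Δ1−h1·(2M1+M2)/6=-7141/3258
seg 2: a=-2, c=M2/2=9979/3258, d=(M3−M2)/(6·2)=-2879/3258, b=Δ2−h2·(2M2+M3)/6=74/181
seg 3: a=4, c=M3/2=-7295/3258, d=(M4−M3)/(6·3)=11927/29322, b=Δ3−h3·(2M3+M4)/6=3350/1629
seg 4: a=1, c=M4/2=772/543, d=(M5−M4)/(6·2)=-386/1629, b=Δ4−h4·(2M4+M5)/6=-1289/3258
t_q=17/2 → seg 3, τ=3/2; S=4+3350/1629·τ+-7295/3258·τ²+11927/29322·τ³=9903/2896

  seg 0: a=-1 b=20173/6516 c=0 d=-11485/58644
  seg 1: a=3 b=-7141/3258 c=-11485/6516 d=10481/13032
  seg 2: a=-2 b=74/181 c=9979/3258 d=-2879/3258
  seg 3: a=4 b=3350/1629 c=-7295/3258 d=11927/29322
  seg 4: a=1 b=-1289/3258 c=772/543 d=-386/1629
S(17/2) = 9903/2896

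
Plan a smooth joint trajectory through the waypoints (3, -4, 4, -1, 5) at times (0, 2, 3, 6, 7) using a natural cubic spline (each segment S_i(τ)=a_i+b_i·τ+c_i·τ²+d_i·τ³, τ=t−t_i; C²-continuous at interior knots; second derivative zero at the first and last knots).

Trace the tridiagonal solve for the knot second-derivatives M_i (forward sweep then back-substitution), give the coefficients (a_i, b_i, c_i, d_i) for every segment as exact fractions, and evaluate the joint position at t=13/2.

Δ: Δ0=-7/2, Δ1=8, Δ2=-5/3, Δ3=6
row 1: diag=6, rhs=69; c'=1/6, d'=23/2
row 2: denom=8−1·1/6=47/6; d'=(-58−1·23/2)/(47/6)=-417/47
row 3: denom=8−3·18/47=322/47; d'=(46−3·-417/47)/(322/47)=3413/322
back: M3=3413/322
back: M2=-417/47−18/47·3413/322=-2082/161
back: M1=23/2−1/6·-2082/161=4397/322
M: M0=0, M1=4397/322, M2=-2082/161, M3=3413/322, M4=0
seg 0: a=3, c=M0/2=0, d=(M1−M0)/(6·2)=4397/3864, b=Δ0−h0·(2M0+M1)/6=-3889/483
seg 1: a=-4, c=M1/2=4397/644, d=(M2−M1)/(6·1)=-1223/276, b=Δ1−h1·(2M1+M2)/6=5413/966
seg 2: a=4, c=M2/2=-1041/161, d=(M3−M2)/(6·3)=7577/5796, b=Δ2−h2·(2M2+M3)/6=11525/1932
seg 3: a=-1, c=M3/2=3413/644, d=(M4−M3)/(6·1)=-3413/1932, b=Δ3−h3·(2M3+M4)/6=2383/966
t_q=13/2 → seg 3, τ=1/2; S=-1+2383/966·τ+3413/644·τ²+-3413/1932·τ³=6891/5152

  seg 0: a=3 b=-3889/483 c=0 d=4397/3864
  seg 1: a=-4 b=5413/966 c=4397/644 d=-1223/276
  seg 2: a=4 b=11525/1932 c=-1041/161 d=7577/5796
  seg 3: a=-1 b=2383/966 c=3413/644 d=-3413/1932
S(13/2) = 6891/5152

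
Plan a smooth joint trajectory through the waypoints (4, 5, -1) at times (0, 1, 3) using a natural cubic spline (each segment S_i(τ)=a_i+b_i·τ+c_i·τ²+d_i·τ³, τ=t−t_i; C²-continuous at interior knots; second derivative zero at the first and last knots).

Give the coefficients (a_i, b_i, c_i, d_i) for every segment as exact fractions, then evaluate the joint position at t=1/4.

Δ: Δ0=1, Δ1=-3
row 1: diag=6, rhs=-24; c'=1/3, d'=-4
back: M1=-4
M: M0=0, M1=-4, M2=0
seg 0: a=4, c=M0/2=0, d=(M1−M0)/(6·1)=-2/3, b=Δ0−h0·(2M0+M1)/6=5/3
seg 1: a=5, c=M1/2=-2, d=(M2−M1)/(6·2)=1/3, b=Δ1−h1·(2M1+M2)/6=-1/3
t_q=1/4 → seg 0, τ=1/4; S=4+5/3·τ+0·τ²+-2/3·τ³=141/32

  seg 0: a=4 b=5/3 c=0 d=-2/3
  seg 1: a=5 b=-1/3 c=-2 d=1/3
S(1/4) = 141/32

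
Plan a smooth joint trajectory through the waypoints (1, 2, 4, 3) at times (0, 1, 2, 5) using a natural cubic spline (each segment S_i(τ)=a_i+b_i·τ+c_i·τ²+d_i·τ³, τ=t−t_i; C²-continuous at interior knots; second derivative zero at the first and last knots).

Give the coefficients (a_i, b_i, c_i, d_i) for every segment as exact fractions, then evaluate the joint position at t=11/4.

  seg 0: a=1 b=2/3 c=0 d=1/3
  seg 1: a=2 b=5/3 c=1 d=-2/3
  seg 2: a=4 b=5/3 c=-1 d=1/9
S(11/4) = 303/64

Δ: Δ0=1, Δ1=2, Δ2=-1/3
row 1: diag=4, rhs=6; c'=1/4, d'=3/2
row 2: denom=8−1·1/4=31/4; d'=(-14−1·3/2)/(31/4)=-2
back: M2=-2
back: M1=3/2−1/4·-2=2
M: M0=0, M1=2, M2=-2, M3=0
seg 0: a=1, c=M0/2=0, d=(M1−M0)/(6·1)=1/3, b=Δ0−h0·(2M0+M1)/6=2/3
seg 1: a=2, c=M1/2=1, d=(M2−M1)/(6·1)=-2/3, b=Δ1−h1·(2M1+M2)/6=5/3
seg 2: a=4, c=M2/2=-1, d=(M3−M2)/(6·3)=1/9, b=Δ2−h2·(2M2+M3)/6=5/3
t_q=11/4 → seg 2, τ=3/4; S=4+5/3·τ+-1·τ²+1/9·τ³=303/64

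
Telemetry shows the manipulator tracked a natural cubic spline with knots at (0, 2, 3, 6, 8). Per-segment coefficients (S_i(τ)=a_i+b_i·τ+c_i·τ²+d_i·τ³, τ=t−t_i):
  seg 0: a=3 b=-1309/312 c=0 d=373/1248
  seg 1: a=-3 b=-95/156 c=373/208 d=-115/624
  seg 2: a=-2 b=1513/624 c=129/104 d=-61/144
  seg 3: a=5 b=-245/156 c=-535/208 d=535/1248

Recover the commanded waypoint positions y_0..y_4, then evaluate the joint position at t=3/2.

y_0=3 y_1=-3 y_2=-2 y_3=5 y_4=-5
S(3/2) = -7603/3328

y_0 = S_0(0) = a_0 = 3
y_1 = S_1(0) = a_1 = -3
y_2 = S_2(0) = a_2 = -2
y_3 = S_3(0) = a_3 = 5
y_4 = S_3(2) = -5
t_q=3/2 is in segment 0 (τ=3/2); S_0(τ)=-7603/3328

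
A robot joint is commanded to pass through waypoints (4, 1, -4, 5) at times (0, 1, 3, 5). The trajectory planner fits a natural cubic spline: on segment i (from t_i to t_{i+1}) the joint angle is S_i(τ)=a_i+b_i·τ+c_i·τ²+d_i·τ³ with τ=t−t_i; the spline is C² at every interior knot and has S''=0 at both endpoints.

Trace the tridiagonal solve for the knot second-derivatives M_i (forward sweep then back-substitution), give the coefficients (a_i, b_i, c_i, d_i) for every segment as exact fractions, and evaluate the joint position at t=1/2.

Δ: Δ0=-3, Δ1=-5/2, Δ2=9/2
row 1: diag=6, rhs=3; c'=1/3, d'=1/2
row 2: denom=8−2·1/3=22/3; d'=(42−2·1/2)/(22/3)=123/22
back: M2=123/22
back: M1=1/2−1/3·123/22=-15/11
M: M0=0, M1=-15/11, M2=123/22, M3=0
seg 0: a=4, c=M0/2=0, d=(M1−M0)/(6·1)=-5/22, b=Δ0−h0·(2M0+M1)/6=-61/22
seg 1: a=1, c=M1/2=-15/22, d=(M2−M1)/(6·2)=51/88, b=Δ1−h1·(2M1+M2)/6=-38/11
seg 2: a=-4, c=M2/2=123/44, d=(M3−M2)/(6·2)=-41/88, b=Δ2−h2·(2M2+M3)/6=17/22
t_q=1/2 → seg 0, τ=1/2; S=4+-61/22·τ+0·τ²+-5/22·τ³=455/176

  seg 0: a=4 b=-61/22 c=0 d=-5/22
  seg 1: a=1 b=-38/11 c=-15/22 d=51/88
  seg 2: a=-4 b=17/22 c=123/44 d=-41/88
S(1/2) = 455/176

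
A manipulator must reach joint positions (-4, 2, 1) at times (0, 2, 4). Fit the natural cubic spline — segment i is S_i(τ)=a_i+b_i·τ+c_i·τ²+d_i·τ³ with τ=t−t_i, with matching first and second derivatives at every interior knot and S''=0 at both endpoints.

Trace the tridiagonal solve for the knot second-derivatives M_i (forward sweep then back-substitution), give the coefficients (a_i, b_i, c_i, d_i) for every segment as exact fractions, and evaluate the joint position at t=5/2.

  seg 0: a=-4 b=31/8 c=0 d=-7/32
  seg 1: a=2 b=5/4 c=-21/16 d=7/32
S(5/2) = 595/256

Δ: Δ0=3, Δ1=-1/2
row 1: diag=8, rhs=-21; c'=1/4, d'=-21/8
back: M1=-21/8
M: M0=0, M1=-21/8, M2=0
seg 0: a=-4, c=M0/2=0, d=(M1−M0)/(6·2)=-7/32, b=Δ0−h0·(2M0+M1)/6=31/8
seg 1: a=2, c=M1/2=-21/16, d=(M2−M1)/(6·2)=7/32, b=Δ1−h1·(2M1+M2)/6=5/4
t_q=5/2 → seg 1, τ=1/2; S=2+5/4·τ+-21/16·τ²+7/32·τ³=595/256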